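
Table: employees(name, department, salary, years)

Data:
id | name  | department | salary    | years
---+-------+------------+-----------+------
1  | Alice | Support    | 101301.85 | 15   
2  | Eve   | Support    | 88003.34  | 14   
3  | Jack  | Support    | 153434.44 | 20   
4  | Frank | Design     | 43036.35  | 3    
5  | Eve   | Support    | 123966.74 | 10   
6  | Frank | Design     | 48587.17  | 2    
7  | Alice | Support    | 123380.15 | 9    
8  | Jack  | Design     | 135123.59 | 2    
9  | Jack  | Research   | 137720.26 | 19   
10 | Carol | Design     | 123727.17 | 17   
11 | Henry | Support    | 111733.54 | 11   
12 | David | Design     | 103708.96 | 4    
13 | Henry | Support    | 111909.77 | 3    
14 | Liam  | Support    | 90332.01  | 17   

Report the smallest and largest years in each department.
SELECT department, MIN(years), MAX(years)
FROM employees
GROUP BY department

Result:
  Design: min=2, max=17
  Research: min=19, max=19
  Support: min=3, max=20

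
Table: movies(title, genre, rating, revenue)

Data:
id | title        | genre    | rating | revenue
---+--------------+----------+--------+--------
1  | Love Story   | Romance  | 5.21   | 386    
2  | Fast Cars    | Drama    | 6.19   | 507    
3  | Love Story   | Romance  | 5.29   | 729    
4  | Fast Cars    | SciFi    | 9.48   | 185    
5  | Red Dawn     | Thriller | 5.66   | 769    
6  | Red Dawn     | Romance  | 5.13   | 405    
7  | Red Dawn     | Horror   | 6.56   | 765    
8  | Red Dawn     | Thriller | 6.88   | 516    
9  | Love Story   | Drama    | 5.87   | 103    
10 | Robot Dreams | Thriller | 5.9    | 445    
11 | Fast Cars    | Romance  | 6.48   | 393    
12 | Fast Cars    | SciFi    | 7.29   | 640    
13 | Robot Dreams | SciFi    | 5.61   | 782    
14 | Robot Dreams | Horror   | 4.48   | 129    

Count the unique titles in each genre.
SELECT genre, COUNT(DISTINCT title)
FROM movies
GROUP BY genre

Result:
  Drama: 2 distinct
  Horror: 2 distinct
  Romance: 3 distinct
  SciFi: 2 distinct
  Thriller: 2 distinct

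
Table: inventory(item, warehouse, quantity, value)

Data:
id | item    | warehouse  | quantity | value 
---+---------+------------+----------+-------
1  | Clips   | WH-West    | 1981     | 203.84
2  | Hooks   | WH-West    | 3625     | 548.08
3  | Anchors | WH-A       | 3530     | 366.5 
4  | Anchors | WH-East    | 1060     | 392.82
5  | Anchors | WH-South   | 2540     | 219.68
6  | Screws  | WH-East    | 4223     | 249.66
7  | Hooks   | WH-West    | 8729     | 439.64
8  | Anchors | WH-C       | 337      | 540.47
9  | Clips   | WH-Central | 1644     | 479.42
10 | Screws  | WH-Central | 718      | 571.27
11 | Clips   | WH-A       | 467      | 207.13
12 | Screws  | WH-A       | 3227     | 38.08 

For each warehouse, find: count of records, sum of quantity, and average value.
SELECT warehouse,
       COUNT(*) as cnt,
       SUM(quantity) as total_quantity,
       AVG(value) as avg_value
FROM inventory
GROUP BY warehouse

Result:
  WH-A: 3 records, 7224 total quantity, 203.90 avg value
  WH-C: 1 records, 337 total quantity, 540.47 avg value
  WH-Central: 2 records, 2362 total quantity, 525.35 avg value
  WH-East: 2 records, 5283 total quantity, 321.24 avg value
  WH-South: 1 records, 2540 total quantity, 219.68 avg value
  WH-West: 3 records, 14335 total quantity, 397.19 avg value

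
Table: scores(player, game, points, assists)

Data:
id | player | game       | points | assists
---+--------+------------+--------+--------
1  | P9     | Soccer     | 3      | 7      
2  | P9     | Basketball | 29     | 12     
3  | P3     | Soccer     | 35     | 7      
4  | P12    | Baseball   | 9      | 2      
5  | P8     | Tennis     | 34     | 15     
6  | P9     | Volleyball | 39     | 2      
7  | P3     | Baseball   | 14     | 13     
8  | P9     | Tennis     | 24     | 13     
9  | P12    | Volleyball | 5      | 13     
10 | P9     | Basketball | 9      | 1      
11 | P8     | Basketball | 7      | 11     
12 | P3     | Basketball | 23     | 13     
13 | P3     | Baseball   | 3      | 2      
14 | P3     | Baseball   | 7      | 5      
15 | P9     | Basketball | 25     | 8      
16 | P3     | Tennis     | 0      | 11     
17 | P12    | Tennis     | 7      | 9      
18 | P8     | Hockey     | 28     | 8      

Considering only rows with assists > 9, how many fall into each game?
SELECT game, COUNT(*)
FROM scores
WHERE assists > 9
GROUP BY game

Note: WHERE filters rows before grouping.

Result:
  Baseball: 1
  Basketball: 3
  Tennis: 3
  Volleyball: 1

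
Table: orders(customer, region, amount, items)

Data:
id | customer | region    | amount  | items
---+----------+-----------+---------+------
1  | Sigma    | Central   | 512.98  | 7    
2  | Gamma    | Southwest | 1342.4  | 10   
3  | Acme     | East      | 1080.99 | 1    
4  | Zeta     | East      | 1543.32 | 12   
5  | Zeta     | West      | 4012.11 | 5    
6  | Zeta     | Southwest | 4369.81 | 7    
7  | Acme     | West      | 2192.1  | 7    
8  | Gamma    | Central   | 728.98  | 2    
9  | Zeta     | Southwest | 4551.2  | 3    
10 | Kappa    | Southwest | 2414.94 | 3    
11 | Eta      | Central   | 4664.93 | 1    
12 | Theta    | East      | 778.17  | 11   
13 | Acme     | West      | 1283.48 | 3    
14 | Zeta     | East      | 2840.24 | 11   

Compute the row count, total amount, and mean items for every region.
SELECT region,
       COUNT(*) as cnt,
       SUM(amount) as total_amount,
       AVG(items) as avg_items
FROM orders
GROUP BY region

Result:
  Central: 3 records, 5906.89 total amount, 3.33 avg items
  East: 4 records, 6242.72 total amount, 8.75 avg items
  Southwest: 4 records, 12678.35 total amount, 5.75 avg items
  West: 3 records, 7487.69 total amount, 5.00 avg items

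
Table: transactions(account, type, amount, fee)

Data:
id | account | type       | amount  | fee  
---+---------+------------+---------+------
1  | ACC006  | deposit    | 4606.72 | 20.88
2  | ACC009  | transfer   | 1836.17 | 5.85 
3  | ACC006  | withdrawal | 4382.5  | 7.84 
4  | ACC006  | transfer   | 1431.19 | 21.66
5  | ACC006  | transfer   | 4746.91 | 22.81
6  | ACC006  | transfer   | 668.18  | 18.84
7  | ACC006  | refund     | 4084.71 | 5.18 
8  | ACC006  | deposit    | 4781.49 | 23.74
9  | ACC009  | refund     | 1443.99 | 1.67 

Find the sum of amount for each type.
SELECT type, SUM(amount) as result
FROM transactions
GROUP BY type

Result:
  deposit: 9388.21
  refund: 5528.70
  transfer: 8682.45
  withdrawal: 4382.50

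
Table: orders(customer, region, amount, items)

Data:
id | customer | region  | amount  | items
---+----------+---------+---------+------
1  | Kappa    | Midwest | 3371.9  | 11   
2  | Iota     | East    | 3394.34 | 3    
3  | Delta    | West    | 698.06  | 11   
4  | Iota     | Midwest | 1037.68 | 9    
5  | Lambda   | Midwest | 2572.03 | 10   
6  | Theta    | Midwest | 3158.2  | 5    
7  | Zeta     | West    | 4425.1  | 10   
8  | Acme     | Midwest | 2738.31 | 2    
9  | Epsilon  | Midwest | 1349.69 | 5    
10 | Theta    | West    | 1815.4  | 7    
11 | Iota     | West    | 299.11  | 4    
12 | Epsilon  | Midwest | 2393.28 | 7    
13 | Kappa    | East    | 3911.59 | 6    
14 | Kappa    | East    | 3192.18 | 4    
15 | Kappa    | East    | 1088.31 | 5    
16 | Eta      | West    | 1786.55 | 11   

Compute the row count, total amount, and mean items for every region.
SELECT region,
       COUNT(*) as cnt,
       SUM(amount) as total_amount,
       AVG(items) as avg_items
FROM orders
GROUP BY region

Result:
  East: 4 records, 11586.42 total amount, 4.50 avg items
  Midwest: 7 records, 16621.09 total amount, 7.00 avg items
  West: 5 records, 9024.22 total amount, 8.60 avg items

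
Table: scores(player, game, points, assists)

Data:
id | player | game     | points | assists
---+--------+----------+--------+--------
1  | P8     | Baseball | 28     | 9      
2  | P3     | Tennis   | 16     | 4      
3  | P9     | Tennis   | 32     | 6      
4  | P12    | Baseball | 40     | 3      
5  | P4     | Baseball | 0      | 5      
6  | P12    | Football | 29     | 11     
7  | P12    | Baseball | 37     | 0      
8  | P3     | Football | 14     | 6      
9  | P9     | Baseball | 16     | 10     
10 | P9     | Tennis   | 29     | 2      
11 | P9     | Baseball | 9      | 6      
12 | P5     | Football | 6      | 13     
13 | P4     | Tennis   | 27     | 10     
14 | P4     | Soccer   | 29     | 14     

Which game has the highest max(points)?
SELECT game, MAX(points) as val
FROM scores
GROUP BY game
ORDER BY val DESC
LIMIT 1

Result: Baseball with max(points) = 40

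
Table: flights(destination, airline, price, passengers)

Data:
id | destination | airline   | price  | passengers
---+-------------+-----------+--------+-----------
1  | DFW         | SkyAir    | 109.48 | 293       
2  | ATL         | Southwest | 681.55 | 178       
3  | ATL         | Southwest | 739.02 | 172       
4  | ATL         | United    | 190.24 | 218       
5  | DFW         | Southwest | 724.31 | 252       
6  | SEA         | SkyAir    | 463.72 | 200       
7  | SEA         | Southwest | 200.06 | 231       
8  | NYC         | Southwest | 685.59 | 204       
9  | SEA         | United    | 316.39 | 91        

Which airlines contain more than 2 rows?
SELECT airline, COUNT(*) as cnt
FROM flights
GROUP BY airline
HAVING COUNT(*) > 2

Result:
  Southwest: 5

Note: HAVING filters groups after aggregation, WHERE filters rows before.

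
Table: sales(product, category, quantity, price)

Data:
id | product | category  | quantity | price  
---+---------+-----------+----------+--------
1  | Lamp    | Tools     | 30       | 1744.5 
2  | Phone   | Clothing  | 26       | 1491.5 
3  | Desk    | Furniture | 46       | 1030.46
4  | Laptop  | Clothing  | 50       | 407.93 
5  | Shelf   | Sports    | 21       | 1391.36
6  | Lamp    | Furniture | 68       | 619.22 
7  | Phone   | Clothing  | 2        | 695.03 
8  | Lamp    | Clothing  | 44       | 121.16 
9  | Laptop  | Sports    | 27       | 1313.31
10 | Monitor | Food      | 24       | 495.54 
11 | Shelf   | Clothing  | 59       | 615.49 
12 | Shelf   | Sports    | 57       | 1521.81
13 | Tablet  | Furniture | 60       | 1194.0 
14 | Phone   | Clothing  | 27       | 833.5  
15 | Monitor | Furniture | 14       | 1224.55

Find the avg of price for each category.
SELECT category, AVG(price) as result
FROM sales
GROUP BY category

Result:
  Clothing: 694.10
  Food: 495.54
  Furniture: 1017.06
  Sports: 1408.83
  Tools: 1744.50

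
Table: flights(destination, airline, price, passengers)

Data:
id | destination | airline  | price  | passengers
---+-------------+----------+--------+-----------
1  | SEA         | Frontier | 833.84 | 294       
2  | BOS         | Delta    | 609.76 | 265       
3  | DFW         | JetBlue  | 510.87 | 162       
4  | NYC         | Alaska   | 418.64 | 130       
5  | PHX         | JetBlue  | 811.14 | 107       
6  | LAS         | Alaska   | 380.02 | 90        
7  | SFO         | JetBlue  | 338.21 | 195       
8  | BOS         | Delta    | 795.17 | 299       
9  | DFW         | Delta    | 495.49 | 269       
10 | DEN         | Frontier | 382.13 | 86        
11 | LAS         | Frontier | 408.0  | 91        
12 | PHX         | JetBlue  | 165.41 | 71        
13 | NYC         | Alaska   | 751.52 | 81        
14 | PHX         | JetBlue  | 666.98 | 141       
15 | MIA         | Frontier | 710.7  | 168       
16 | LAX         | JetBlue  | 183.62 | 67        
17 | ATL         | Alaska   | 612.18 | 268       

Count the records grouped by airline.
SELECT airline, COUNT(*) as count
FROM flights
GROUP BY airline

Result:
  Alaska: 4
  Delta: 3
  Frontier: 4
  JetBlue: 6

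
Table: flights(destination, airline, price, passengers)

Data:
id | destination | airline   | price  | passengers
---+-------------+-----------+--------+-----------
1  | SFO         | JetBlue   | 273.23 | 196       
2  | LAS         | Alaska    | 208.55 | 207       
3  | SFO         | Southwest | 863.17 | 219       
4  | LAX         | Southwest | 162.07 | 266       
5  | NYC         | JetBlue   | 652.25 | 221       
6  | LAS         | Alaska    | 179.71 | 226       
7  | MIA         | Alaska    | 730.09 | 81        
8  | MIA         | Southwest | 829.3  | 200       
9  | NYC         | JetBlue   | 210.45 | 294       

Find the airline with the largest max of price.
SELECT airline, MAX(price) as val
FROM flights
GROUP BY airline
ORDER BY val DESC
LIMIT 1

Result: Southwest with max(price) = 863.17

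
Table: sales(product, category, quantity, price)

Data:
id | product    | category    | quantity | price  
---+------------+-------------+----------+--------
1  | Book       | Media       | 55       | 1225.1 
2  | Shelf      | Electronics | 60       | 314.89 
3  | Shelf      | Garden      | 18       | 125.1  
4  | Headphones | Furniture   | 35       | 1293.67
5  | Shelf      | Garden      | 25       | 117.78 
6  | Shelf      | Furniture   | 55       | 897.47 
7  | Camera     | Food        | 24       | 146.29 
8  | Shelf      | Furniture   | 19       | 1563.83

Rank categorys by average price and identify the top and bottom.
SELECT category, AVG(price)
FROM sales
GROUP BY category
ORDER BY AVG(price)

All groups:
  Garden: 121.44
  Food: 146.29
  Electronics: 314.89
  Media: 1225.10
  Furniture: 1251.66

Highest: Furniture (1251.66)
Lowest: Garden (121.44)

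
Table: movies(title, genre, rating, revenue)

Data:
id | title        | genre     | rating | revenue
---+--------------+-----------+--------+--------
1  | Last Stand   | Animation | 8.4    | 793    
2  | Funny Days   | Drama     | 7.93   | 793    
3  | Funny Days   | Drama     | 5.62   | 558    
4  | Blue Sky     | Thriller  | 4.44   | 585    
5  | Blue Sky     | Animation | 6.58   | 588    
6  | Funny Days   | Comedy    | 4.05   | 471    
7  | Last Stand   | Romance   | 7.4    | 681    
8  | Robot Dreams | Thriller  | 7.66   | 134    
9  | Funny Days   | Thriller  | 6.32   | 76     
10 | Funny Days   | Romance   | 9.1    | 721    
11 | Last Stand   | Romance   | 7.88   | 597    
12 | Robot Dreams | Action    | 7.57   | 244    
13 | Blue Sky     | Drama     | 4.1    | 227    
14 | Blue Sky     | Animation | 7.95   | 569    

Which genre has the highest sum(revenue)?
SELECT genre, SUM(revenue) as val
FROM movies
GROUP BY genre
ORDER BY val DESC
LIMIT 1

Result: Romance with sum(revenue) = 1999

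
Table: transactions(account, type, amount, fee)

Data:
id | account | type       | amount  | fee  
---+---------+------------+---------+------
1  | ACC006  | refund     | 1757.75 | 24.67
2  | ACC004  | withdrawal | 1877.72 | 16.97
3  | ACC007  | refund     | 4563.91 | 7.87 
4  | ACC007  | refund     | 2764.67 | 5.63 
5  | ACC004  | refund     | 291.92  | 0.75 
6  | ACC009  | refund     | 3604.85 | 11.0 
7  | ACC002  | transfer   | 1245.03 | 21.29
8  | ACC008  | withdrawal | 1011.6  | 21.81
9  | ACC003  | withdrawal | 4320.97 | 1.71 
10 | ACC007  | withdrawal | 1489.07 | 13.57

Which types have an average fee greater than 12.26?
SELECT type, AVG(fee)
FROM transactions
GROUP BY type
HAVING AVG(fee) > 12.26

Result:
  transfer: avg=21.29
  withdrawal: avg=13.52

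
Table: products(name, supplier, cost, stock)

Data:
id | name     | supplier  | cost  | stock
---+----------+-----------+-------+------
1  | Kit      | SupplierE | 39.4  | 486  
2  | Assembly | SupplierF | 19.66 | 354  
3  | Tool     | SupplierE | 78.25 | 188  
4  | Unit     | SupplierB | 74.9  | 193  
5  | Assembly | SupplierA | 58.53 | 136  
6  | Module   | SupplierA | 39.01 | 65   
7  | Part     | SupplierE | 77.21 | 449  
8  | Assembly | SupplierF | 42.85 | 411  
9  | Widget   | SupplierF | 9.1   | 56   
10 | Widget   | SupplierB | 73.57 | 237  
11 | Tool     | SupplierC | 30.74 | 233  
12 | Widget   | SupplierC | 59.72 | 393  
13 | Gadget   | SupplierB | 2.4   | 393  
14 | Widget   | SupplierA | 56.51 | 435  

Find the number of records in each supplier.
SELECT supplier, COUNT(*) as count
FROM products
GROUP BY supplier

Result:
  SupplierA: 3
  SupplierB: 3
  SupplierC: 2
  SupplierE: 3
  SupplierF: 3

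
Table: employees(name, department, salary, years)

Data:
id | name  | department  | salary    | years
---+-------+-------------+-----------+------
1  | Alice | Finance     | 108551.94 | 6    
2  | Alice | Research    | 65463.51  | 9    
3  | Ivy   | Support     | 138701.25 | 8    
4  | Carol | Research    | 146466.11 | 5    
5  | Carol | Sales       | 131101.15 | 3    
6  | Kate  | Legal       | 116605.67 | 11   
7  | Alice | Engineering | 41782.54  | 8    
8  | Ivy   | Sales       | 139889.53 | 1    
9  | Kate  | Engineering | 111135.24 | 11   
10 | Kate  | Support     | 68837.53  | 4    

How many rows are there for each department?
SELECT department, COUNT(*) as count
FROM employees
GROUP BY department

Result:
  Engineering: 2
  Finance: 1
  Legal: 1
  Research: 2
  Sales: 2
  Support: 2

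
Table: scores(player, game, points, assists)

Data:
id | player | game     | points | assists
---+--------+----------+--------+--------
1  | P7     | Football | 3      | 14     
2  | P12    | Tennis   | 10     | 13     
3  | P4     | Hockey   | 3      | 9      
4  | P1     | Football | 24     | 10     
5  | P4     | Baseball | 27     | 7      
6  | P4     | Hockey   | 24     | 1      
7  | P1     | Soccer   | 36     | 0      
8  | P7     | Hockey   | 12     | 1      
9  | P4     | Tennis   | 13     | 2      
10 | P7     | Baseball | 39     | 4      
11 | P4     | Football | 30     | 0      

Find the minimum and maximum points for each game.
SELECT game, MIN(points), MAX(points)
FROM scores
GROUP BY game

Result:
  Baseball: min=27, max=39
  Football: min=3, max=30
  Hockey: min=3, max=24
  Soccer: min=36, max=36
  Tennis: min=10, max=13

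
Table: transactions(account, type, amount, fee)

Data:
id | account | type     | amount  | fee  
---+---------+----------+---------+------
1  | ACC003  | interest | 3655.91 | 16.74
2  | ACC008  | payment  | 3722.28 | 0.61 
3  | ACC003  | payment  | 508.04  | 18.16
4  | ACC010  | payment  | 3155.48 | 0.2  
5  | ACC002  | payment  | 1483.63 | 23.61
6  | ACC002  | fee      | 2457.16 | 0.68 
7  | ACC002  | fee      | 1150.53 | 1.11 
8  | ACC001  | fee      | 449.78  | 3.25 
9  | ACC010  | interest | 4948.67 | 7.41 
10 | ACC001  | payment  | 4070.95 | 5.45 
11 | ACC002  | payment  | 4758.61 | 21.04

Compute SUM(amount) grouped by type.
SELECT type, SUM(amount) as result
FROM transactions
GROUP BY type

Result:
  fee: 4057.47
  interest: 8604.58
  payment: 17698.99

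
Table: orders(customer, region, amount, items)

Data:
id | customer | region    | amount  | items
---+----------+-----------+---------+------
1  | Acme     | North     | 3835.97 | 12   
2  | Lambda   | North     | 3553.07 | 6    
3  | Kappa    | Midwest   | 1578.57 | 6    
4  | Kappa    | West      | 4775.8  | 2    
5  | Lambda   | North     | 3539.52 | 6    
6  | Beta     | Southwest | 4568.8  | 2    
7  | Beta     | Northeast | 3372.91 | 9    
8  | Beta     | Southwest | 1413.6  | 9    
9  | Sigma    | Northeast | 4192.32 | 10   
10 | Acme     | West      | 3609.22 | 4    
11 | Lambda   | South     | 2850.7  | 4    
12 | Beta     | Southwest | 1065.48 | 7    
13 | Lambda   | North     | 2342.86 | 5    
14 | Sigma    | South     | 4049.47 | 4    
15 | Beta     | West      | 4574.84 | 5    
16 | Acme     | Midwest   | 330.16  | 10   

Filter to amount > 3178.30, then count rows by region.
SELECT region, COUNT(*)
FROM orders
WHERE amount > 3178.30
GROUP BY region

Note: WHERE filters rows before grouping.

Result:
  North: 3
  Northeast: 2
  South: 1
  Southwest: 1
  West: 3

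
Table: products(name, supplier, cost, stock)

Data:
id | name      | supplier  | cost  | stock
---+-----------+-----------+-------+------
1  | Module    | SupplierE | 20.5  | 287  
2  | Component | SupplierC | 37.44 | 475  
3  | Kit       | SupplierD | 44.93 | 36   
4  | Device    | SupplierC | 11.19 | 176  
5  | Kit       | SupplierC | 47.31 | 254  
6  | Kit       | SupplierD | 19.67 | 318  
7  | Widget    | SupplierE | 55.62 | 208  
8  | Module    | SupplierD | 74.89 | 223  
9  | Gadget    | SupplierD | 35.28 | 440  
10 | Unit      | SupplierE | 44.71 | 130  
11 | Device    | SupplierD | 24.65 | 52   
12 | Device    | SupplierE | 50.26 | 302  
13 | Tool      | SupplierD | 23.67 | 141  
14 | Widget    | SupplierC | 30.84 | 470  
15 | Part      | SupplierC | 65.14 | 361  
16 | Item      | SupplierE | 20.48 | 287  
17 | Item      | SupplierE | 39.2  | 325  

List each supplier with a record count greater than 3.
SELECT supplier, COUNT(*) as cnt
FROM products
GROUP BY supplier
HAVING COUNT(*) > 3

Result:
  SupplierC: 5
  SupplierD: 6
  SupplierE: 6

Note: HAVING filters groups after aggregation, WHERE filters rows before.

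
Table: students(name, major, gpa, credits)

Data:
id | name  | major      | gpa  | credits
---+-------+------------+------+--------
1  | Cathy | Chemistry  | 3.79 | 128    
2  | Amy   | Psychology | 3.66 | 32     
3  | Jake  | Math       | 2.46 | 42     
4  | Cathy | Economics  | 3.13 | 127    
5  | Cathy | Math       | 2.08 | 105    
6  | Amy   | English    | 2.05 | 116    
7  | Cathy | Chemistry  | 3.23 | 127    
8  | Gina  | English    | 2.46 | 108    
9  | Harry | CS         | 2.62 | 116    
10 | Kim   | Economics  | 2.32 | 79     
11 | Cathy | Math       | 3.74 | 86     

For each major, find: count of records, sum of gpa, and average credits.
SELECT major,
       COUNT(*) as cnt,
       SUM(gpa) as total_gpa,
       AVG(credits) as avg_credits
FROM students
GROUP BY major

Result:
  CS: 1 records, 2.62 total gpa, 116.00 avg credits
  Chemistry: 2 records, 7.02 total gpa, 127.50 avg credits
  Economics: 2 records, 5.45 total gpa, 103.00 avg credits
  English: 2 records, 4.51 total gpa, 112.00 avg credits
  Math: 3 records, 8.28 total gpa, 77.67 avg credits
  Psychology: 1 records, 3.66 total gpa, 32.00 avg credits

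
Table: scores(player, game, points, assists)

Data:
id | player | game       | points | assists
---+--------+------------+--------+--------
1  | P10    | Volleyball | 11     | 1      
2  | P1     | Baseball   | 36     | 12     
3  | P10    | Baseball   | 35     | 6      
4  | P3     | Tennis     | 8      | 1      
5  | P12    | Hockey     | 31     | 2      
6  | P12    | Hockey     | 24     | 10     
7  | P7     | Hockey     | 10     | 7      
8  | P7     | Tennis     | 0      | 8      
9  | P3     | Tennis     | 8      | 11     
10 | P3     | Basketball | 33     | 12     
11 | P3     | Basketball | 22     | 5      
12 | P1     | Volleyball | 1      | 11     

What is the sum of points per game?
SELECT game, SUM(points) as result
FROM scores
GROUP BY game

Result:
  Baseball: 71
  Basketball: 55
  Hockey: 65
  Tennis: 16
  Volleyball: 12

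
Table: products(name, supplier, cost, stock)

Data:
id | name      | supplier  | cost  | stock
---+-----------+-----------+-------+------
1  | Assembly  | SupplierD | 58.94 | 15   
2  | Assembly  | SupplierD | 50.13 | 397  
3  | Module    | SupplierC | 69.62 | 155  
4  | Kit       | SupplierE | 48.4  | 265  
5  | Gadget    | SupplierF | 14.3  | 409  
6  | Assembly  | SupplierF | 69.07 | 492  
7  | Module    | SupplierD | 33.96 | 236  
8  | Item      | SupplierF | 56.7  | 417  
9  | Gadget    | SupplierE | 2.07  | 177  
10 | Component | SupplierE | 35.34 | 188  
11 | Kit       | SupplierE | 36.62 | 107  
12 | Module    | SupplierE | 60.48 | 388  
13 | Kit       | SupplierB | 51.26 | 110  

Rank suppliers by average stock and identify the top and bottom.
SELECT supplier, AVG(stock)
FROM products
GROUP BY supplier
ORDER BY AVG(stock)

All groups:
  SupplierB: 110.00
  SupplierC: 155.00
  SupplierD: 216.00
  SupplierE: 225.00
  SupplierF: 439.33

Highest: SupplierF (439.33)
Lowest: SupplierB (110.00)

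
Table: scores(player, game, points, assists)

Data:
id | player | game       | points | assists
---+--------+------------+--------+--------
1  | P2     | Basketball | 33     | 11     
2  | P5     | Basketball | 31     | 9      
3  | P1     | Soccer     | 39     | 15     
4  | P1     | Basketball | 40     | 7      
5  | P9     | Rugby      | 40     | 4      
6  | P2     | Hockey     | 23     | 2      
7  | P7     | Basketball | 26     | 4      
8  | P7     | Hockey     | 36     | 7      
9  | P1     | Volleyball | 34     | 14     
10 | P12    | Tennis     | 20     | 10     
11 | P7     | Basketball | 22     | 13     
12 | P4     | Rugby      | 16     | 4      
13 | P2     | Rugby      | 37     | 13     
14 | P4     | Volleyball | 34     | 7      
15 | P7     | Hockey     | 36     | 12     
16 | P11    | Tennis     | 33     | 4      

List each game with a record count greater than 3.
SELECT game, COUNT(*) as cnt
FROM scores
GROUP BY game
HAVING COUNT(*) > 3

Result:
  Basketball: 5

Note: HAVING filters groups after aggregation, WHERE filters rows before.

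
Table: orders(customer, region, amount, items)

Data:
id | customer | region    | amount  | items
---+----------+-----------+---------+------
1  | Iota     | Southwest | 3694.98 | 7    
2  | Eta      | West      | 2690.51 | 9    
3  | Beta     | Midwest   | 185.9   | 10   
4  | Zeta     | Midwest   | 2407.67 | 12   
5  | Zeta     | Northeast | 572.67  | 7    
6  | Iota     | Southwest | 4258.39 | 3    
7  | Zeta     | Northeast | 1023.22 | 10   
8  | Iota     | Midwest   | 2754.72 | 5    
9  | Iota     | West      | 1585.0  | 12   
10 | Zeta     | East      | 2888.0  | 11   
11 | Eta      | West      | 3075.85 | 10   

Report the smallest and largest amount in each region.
SELECT region, MIN(amount), MAX(amount)
FROM orders
GROUP BY region

Result:
  East: min=2888.00, max=2888.00
  Midwest: min=185.90, max=2754.72
  Northeast: min=572.67, max=1023.22
  Southwest: min=3694.98, max=4258.39
  West: min=1585.00, max=3075.85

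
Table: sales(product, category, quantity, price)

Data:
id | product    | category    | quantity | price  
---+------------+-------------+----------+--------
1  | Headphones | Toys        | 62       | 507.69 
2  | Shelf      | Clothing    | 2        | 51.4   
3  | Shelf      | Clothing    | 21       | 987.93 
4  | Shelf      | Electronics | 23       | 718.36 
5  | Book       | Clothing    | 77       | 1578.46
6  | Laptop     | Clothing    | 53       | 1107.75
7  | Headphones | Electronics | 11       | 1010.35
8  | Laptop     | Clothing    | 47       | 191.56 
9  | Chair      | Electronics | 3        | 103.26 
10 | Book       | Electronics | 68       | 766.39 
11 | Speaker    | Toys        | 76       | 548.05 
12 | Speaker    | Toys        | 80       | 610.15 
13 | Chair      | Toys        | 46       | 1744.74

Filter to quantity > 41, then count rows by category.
SELECT category, COUNT(*)
FROM sales
WHERE quantity > 41
GROUP BY category

Note: WHERE filters rows before grouping.

Result:
  Clothing: 3
  Electronics: 1
  Toys: 4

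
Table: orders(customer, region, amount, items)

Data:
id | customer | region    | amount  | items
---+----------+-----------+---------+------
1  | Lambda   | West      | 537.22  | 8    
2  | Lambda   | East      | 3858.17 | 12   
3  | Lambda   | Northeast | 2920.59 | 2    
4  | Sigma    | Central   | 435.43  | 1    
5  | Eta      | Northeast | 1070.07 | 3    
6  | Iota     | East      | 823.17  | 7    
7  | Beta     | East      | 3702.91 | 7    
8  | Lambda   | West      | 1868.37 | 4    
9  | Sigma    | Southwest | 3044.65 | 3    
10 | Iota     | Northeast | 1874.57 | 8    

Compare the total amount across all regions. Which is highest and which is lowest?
SELECT region, SUM(amount)
FROM orders
GROUP BY region
ORDER BY SUM(amount)

All groups:
  Central: 435.43
  West: 2405.59
  Southwest: 3044.65
  Northeast: 5865.23
  East: 8384.25

Highest: East (8384.25)
Lowest: Central (435.43)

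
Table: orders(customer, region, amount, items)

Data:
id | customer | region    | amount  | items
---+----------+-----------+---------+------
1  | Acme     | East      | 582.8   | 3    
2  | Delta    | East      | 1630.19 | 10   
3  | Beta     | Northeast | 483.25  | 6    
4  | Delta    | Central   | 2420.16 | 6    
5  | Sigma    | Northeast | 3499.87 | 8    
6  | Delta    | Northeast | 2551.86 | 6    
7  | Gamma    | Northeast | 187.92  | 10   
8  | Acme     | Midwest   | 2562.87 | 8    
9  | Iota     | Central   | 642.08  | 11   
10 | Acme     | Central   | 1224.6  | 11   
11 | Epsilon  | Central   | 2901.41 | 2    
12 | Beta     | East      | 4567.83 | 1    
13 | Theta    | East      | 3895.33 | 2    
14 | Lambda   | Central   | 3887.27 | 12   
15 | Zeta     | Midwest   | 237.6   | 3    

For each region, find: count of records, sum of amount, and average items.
SELECT region,
       COUNT(*) as cnt,
       SUM(amount) as total_amount,
       AVG(items) as avg_items
FROM orders
GROUP BY region

Result:
  Central: 5 records, 11075.52 total amount, 8.40 avg items
  East: 4 records, 10676.15 total amount, 4.00 avg items
  Midwest: 2 records, 2800.47 total amount, 5.50 avg items
  Northeast: 4 records, 6722.90 total amount, 7.50 avg items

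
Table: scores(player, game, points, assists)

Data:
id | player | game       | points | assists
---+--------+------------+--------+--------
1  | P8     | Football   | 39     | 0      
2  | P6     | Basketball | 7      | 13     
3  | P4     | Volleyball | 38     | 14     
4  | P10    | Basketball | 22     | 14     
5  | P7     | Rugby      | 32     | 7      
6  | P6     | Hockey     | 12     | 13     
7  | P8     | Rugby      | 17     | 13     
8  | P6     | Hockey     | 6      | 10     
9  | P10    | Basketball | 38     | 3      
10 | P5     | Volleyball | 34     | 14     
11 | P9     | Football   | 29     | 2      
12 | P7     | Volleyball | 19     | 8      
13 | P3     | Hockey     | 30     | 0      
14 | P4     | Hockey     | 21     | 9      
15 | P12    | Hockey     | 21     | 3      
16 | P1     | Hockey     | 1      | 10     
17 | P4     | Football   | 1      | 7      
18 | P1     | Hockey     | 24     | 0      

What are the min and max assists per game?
SELECT game, MIN(assists), MAX(assists)
FROM scores
GROUP BY game

Result:
  Basketball: min=3, max=14
  Football: min=0, max=7
  Hockey: min=0, max=13
  Rugby: min=7, max=13
  Volleyball: min=8, max=14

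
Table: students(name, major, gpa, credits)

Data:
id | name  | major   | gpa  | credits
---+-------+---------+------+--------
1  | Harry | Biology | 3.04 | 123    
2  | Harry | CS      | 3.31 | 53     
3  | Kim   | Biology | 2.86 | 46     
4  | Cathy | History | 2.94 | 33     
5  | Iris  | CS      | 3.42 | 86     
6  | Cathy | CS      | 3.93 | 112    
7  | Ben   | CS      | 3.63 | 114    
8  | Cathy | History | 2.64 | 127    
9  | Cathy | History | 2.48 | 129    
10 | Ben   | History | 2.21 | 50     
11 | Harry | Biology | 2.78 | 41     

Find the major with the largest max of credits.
SELECT major, MAX(credits) as val
FROM students
GROUP BY major
ORDER BY val DESC
LIMIT 1

Result: History with max(credits) = 129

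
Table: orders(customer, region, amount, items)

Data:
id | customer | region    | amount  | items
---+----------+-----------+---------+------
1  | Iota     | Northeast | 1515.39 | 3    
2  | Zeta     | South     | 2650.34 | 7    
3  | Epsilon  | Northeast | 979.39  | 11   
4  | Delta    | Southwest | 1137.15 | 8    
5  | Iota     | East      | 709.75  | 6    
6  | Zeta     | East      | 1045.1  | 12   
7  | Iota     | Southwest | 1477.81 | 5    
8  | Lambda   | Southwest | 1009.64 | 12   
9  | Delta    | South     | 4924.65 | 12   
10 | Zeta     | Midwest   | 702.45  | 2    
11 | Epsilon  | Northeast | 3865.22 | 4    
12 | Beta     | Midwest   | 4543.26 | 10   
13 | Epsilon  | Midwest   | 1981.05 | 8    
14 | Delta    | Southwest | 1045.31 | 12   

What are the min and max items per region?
SELECT region, MIN(items), MAX(items)
FROM orders
GROUP BY region

Result:
  East: min=6, max=12
  Midwest: min=2, max=10
  Northeast: min=3, max=11
  South: min=7, max=12
  Southwest: min=5, max=12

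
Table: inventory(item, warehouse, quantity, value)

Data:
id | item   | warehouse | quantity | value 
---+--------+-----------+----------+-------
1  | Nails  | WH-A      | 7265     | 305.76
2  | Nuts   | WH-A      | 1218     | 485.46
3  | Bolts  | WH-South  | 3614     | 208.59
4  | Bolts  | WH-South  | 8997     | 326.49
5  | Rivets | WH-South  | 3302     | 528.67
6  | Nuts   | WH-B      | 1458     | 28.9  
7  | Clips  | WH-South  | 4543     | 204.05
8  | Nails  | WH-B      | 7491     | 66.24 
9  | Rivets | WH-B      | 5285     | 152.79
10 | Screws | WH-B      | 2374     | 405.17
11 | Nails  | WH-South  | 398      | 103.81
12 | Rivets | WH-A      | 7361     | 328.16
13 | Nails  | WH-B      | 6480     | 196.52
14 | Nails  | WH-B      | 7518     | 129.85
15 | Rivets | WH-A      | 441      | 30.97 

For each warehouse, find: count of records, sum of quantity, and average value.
SELECT warehouse,
       COUNT(*) as cnt,
       SUM(quantity) as total_quantity,
       AVG(value) as avg_value
FROM inventory
GROUP BY warehouse

Result:
  WH-A: 4 records, 16285 total quantity, 287.59 avg value
  WH-B: 6 records, 30606 total quantity, 163.25 avg value
  WH-South: 5 records, 20854 total quantity, 274.32 avg value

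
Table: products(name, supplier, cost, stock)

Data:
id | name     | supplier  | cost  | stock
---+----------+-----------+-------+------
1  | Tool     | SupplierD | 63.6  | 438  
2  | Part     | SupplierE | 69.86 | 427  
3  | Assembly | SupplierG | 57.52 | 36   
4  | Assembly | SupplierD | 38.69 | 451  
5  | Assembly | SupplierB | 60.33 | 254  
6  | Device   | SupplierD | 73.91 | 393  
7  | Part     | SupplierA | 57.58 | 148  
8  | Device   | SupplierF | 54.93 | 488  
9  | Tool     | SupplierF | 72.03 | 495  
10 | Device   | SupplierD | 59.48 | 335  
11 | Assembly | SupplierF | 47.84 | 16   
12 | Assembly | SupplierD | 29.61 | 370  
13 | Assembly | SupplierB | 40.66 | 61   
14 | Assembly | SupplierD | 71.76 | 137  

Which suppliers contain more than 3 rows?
SELECT supplier, COUNT(*) as cnt
FROM products
GROUP BY supplier
HAVING COUNT(*) > 3

Result:
  SupplierD: 6

Note: HAVING filters groups after aggregation, WHERE filters rows before.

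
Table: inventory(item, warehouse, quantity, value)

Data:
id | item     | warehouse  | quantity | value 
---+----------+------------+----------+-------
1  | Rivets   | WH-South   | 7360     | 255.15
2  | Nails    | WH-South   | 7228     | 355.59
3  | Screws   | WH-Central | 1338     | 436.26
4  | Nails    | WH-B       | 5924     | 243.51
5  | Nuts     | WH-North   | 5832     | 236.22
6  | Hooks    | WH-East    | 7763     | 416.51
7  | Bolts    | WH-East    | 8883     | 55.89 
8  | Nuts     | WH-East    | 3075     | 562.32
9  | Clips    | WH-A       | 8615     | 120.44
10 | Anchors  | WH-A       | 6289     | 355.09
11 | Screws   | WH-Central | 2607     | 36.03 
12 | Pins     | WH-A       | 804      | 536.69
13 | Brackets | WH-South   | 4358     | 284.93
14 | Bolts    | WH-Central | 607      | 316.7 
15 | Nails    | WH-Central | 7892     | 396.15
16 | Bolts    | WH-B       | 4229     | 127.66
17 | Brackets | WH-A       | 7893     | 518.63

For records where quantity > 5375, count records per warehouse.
SELECT warehouse, COUNT(*)
FROM inventory
WHERE quantity > 5375
GROUP BY warehouse

Note: WHERE filters rows before grouping.

Result:
  WH-A: 3
  WH-B: 1
  WH-Central: 1
  WH-East: 2
  WH-North: 1
  WH-South: 2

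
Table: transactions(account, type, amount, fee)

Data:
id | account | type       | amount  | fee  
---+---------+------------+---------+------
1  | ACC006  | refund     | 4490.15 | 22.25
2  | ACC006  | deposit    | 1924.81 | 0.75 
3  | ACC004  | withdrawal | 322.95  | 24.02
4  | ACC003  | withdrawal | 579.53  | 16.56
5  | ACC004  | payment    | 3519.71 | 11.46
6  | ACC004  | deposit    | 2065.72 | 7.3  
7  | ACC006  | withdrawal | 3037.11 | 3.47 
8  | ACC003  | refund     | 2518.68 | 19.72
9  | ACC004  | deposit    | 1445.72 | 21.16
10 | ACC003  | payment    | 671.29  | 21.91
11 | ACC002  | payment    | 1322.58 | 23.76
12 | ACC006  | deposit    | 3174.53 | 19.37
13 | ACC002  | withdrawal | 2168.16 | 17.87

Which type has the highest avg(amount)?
SELECT type, AVG(amount) as val
FROM transactions
GROUP BY type
ORDER BY val DESC
LIMIT 1

Result: refund with avg(amount) = 3504.42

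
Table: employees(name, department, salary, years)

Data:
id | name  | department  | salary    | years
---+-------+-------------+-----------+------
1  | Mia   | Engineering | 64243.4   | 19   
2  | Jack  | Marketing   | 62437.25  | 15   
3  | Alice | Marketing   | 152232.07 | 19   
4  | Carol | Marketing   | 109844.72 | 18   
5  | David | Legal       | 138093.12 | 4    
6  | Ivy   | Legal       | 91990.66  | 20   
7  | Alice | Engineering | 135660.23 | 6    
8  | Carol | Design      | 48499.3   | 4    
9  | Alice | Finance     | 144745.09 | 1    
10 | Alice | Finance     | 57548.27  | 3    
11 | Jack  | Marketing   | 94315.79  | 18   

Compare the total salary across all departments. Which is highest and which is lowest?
SELECT department, SUM(salary)
FROM employees
GROUP BY department
ORDER BY SUM(salary)

All groups:
  Design: 48499.30
  Engineering: 199903.63
  Finance: 202293.36
  Legal: 230083.78
  Marketing: 418829.83

Highest: Marketing (418829.83)
Lowest: Design (48499.30)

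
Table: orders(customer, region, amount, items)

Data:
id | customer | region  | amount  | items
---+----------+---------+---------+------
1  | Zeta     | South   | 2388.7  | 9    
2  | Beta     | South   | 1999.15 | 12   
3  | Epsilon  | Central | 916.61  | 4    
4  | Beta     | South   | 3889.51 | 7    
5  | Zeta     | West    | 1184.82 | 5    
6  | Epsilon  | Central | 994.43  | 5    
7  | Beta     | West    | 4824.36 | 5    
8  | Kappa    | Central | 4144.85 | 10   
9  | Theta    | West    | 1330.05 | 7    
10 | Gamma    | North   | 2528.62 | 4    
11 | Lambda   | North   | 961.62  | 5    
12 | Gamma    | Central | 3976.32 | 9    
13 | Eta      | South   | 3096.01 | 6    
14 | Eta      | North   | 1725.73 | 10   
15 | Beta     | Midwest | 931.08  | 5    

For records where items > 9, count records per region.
SELECT region, COUNT(*)
FROM orders
WHERE items > 9
GROUP BY region

Note: WHERE filters rows before grouping.

Result:
  Central: 1
  North: 1
  South: 1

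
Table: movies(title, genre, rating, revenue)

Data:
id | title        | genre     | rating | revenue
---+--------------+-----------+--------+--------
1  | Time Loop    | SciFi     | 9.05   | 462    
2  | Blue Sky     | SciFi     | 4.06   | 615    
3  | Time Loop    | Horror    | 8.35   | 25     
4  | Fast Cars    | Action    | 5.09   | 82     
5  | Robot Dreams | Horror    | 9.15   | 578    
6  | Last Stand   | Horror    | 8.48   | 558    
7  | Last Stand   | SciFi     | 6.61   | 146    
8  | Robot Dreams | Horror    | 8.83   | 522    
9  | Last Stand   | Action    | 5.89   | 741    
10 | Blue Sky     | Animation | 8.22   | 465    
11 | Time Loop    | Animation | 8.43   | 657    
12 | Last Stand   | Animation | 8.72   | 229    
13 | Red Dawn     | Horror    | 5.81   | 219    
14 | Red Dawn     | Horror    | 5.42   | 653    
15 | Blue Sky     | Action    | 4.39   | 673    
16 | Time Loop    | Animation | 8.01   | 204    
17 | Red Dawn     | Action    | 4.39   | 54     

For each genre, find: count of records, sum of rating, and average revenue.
SELECT genre,
       COUNT(*) as cnt,
       SUM(rating) as total_rating,
       AVG(revenue) as avg_revenue
FROM movies
GROUP BY genre

Result:
  Action: 4 records, 19.76 total rating, 387.50 avg revenue
  Animation: 4 records, 33.38 total rating, 388.75 avg revenue
  Horror: 6 records, 46.04 total rating, 425.83 avg revenue
  SciFi: 3 records, 19.72 total rating, 407.67 avg revenue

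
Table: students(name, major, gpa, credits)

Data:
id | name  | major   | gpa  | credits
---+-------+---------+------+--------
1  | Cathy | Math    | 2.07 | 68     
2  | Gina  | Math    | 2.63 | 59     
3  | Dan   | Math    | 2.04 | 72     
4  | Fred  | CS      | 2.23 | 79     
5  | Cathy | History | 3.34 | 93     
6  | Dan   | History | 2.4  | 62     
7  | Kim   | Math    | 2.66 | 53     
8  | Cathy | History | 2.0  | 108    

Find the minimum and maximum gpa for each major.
SELECT major, MIN(gpa), MAX(gpa)
FROM students
GROUP BY major

Result:
  CS: min=2.23, max=2.23
  History: min=2.00, max=3.34
  Math: min=2.04, max=2.66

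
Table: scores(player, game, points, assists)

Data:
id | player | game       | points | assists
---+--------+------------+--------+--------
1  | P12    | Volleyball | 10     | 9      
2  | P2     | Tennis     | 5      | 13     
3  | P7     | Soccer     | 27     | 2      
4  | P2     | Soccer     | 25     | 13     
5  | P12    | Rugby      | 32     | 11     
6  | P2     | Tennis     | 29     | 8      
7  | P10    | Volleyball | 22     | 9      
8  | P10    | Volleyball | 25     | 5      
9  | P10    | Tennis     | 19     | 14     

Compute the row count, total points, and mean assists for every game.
SELECT game,
       COUNT(*) as cnt,
       SUM(points) as total_points,
       AVG(assists) as avg_assists
FROM scores
GROUP BY game

Result:
  Rugby: 1 records, 32 total points, 11.00 avg assists
  Soccer: 2 records, 52 total points, 7.50 avg assists
  Tennis: 3 records, 53 total points, 11.67 avg assists
  Volleyball: 3 records, 57 total points, 7.67 avg assists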